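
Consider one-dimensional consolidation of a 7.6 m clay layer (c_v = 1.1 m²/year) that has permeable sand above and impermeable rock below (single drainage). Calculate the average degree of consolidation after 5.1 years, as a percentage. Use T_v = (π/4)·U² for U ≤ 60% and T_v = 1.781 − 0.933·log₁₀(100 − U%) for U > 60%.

U ≈ 35.2 %

Drainage path length: H_d = H = 7.6 m (single drainage).
T_v = c_v·t/H_d² = 1.1×5.1/7.6² = 0.097126.
T_v = 0.097126 corresponds to the U ≤ 60% branch:
U = √(4T_v/π) = 0.3517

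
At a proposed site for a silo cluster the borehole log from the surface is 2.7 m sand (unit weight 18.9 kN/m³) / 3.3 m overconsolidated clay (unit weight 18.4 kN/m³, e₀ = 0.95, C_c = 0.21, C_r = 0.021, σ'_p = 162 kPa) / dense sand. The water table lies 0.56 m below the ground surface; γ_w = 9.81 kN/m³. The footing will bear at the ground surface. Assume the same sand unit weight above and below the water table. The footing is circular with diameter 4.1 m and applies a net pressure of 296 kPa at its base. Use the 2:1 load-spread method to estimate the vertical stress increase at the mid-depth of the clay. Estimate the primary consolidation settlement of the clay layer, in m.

S_c ≈ 0.0146 m

Mid-depth of clay below the ground surface: z = 2.7 + 3.3/2 = 4.35 m.
Total vertical stress at mid-clay: σ_v = 18.9×2.7 + 18.4×1.65 = 81.39 kPa.
Pore pressure: u = 9.81×(4.35 − 0.56) = 37.18 kPa.
Initial effective stress: σ'_0 = σ_v − u = 81.39 − 37.18 = 44.21 kPa.
Stress increase at mid-clay by the 2:1 spreading method:
Δσ ≈ qD²/(D+z)² = 296×4.1²/(4.1+4.35)² = 69.686 kPa
Final effective stress: σ'_f = 44.21 + 69.686 = 113.9 kPa.
σ'_f = 113.9 ≤ σ'_p = 162 kPa, so the clay remains overconsolidated and only the recompression index applies:
S_c = C_r·H/(1+e₀)·log₁₀(σ'_f/σ'_0) = 0.021×3.3/1.95×log₁₀(113.9/44.21)
    = 0.035538 × 0.411 = 0.01461 m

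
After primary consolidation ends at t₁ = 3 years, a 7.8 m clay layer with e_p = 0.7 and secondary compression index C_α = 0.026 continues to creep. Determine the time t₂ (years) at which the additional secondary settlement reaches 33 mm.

t₂ ≈ 5.67 years

S_s = C_α·H/(1+e_p)·log₁₀(t₂/t₁) ⇒ log₁₀(t₂/t₁) = S_s·(1+e_p)/(C_α·H).
log₁₀(t₂/t₁) = 0.033 × (1+0.7) / (0.026×7.8) = 0.2766
t₂ = t₁ × 10^0.2766 = 3 × 1.891 = 5.672 years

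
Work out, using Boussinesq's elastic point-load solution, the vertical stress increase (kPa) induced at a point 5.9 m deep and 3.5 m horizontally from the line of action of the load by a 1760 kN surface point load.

Boussinesq vertical stress below a point load on an elastic half-space:
Δσ_z = 3P/(2πz²) · [1 + (r/z)²]^(−5/2)
r/z = 3.5/5.9 = 0.59322; [1+(r/z)²]^(−5/2) = 0.47058.
Δσ_z = 3×1760/(2π×5.9²) × 0.47058 = 24.141 × 0.47058 = 11.36 kPa

Δσ_z ≈ 11.4 kPa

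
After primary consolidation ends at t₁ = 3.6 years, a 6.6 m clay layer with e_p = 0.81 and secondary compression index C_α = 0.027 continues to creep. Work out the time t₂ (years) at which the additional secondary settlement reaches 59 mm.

t₂ ≈ 14.3 years

S_s = C_α·H/(1+e_p)·log₁₀(t₂/t₁) ⇒ log₁₀(t₂/t₁) = S_s·(1+e_p)/(C_α·H).
log₁₀(t₂/t₁) = 0.059 × (1+0.81) / (0.027×6.6) = 0.5993
t₂ = t₁ × 10^0.5993 = 3.6 × 3.974 = 14.31 years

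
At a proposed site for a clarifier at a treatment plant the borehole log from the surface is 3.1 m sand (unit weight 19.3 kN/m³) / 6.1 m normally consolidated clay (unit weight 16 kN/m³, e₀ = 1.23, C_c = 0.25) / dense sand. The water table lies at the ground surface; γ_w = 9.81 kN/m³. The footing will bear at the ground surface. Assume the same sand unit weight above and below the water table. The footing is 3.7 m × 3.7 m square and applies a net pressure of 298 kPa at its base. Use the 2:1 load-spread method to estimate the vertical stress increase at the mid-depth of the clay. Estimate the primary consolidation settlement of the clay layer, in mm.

Mid-depth of clay below the ground surface: z = 3.1 + 6.1/2 = 6.15 m.
Total vertical stress at mid-clay: σ_v = 19.3×3.1 + 16×3.05 = 108.63 kPa.
Pore pressure: u = 9.81×(6.15 − 0) = 60.332 kPa.
Initial effective stress: σ'_0 = σ_v − u = 108.63 − 60.332 = 48.298 kPa.
Stress increase at mid-clay by the 2:1 spreading method:
Δσ = qBL/((B+z)(L+z)) = 298×3.7×3.7/((3.7+6.15)(3.7+6.15)) = 42.048 kPa
Final effective stress: σ'_f = σ'_0 + Δσ = 48.298 + 42.048 = 90.346 kPa.
Normally consolidated clay, so the full stress increment lies on the virgin compression line:
S_c = C_c·H/(1+e₀)·log₁₀(σ'_f/σ'_0) = 0.25×6.1/(1+1.23)×log₁₀(90.346/48.298)
    = 0.68386 × 0.27198 = 0.186 m

S_c ≈ 186 mm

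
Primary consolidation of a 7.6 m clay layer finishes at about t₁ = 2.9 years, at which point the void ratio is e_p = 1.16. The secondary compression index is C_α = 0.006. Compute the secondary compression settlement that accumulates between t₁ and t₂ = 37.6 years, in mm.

Secondary compression: S_s = C_α·H/(1+e_p)·log₁₀(t₂/t₁)
S_s = 0.006×7.6/(1+1.16)×log₁₀(37.6/2.9)
    = 0.02111 × 1.113 = 0.02349 m

S_s ≈ 23.5 mm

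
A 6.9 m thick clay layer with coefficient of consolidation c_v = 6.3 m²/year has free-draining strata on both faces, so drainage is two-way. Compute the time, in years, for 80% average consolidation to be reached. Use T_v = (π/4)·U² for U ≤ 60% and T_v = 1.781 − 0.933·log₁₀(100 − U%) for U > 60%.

t ≈ 1.07 years

Drainage path length: H_d = H/2 = 3.45 m (double drainage).
U > 60%: T_v = 1.781 − 0.933·log₁₀(100 − 80) = 0.56714.
t = T_v·H_d²/c_v = 0.56714×3.45²/6.3 = 1.071 years.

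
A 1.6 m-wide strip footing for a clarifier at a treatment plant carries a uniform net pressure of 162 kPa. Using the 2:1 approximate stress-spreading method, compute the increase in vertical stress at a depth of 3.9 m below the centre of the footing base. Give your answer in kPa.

Δσ_z ≈ 47.1 kPa

By the 2:1 method the load spreads at 1 horizontal : 2 vertical, so at depth z the loaded area has grown by z in each plan dimension:
Δσ = qB/(B+z) = 162×1.6/(1.6+3.9) = 47.127 kPa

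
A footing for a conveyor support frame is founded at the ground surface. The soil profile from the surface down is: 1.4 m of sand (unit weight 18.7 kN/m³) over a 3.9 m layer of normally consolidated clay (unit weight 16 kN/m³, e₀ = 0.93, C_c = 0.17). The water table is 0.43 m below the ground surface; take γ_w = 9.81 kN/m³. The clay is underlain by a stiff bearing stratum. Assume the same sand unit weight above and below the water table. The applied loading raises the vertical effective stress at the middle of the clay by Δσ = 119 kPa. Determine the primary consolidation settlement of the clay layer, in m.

S_c ≈ 0.244 m

Mid-depth of clay below the ground surface: z = 1.4 + 3.9/2 = 3.35 m.
Total vertical stress at mid-clay: σ_v = 18.7×1.4 + 16×1.95 = 57.38 kPa.
Pore pressure: u = 9.81×(3.35 − 0.43) = 28.645 kPa.
Initial effective stress: σ'_0 = σ_v − u = 57.38 − 28.645 = 28.735 kPa.
Final effective stress: σ'_f = σ'_0 + Δσ = 28.735 + 119 = 147.74 kPa.
Normally consolidated clay, so the full stress increment lies on the virgin compression line:
S_c = C_c·H/(1+e₀)·log₁₀(σ'_f/σ'_0) = 0.17×3.9/(1+0.93)×log₁₀(147.74/28.735)
    = 0.34352 × 0.71109 = 0.2443 m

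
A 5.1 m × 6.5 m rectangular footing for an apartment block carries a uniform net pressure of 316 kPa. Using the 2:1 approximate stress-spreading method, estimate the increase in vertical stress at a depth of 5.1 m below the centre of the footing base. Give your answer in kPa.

By the 2:1 method the load spreads at 1 horizontal : 2 vertical, so at depth z the loaded area has grown by z in each plan dimension:
Δσ = qBL/((B+z)(L+z)) = 316×5.1×6.5/((5.1+5.1)(6.5+5.1)) = 88.534 kPa

Δσ_z ≈ 88.5 kPa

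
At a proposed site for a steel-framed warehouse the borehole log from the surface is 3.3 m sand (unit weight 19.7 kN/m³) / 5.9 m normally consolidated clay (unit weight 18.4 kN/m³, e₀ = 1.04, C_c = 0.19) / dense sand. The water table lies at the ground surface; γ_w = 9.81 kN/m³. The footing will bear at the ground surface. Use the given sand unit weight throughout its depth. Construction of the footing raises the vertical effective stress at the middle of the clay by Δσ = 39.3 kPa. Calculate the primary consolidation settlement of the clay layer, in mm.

Mid-depth of clay below the ground surface: z = 3.3 + 5.9/2 = 6.25 m.
Total vertical stress at mid-clay: σ_v = 19.7×3.3 + 18.4×2.95 = 119.29 kPa.
Pore pressure: u = 9.81×(6.25 − 0) = 61.312 kPa.
Initial effective stress: σ'_0 = σ_v − u = 119.29 − 61.312 = 57.978 kPa.
Final effective stress: σ'_f = σ'_0 + Δσ = 57.978 + 39.3 = 97.278 kPa.
Normally consolidated clay, so the full stress increment lies on the virgin compression line:
S_c = C_c·H/(1+e₀)·log₁₀(σ'_f/σ'_0) = 0.19×5.9/(1+1.04)×log₁₀(97.278/57.978)
    = 0.54951 × 0.22475 = 0.1235 m

S_c ≈ 124 mm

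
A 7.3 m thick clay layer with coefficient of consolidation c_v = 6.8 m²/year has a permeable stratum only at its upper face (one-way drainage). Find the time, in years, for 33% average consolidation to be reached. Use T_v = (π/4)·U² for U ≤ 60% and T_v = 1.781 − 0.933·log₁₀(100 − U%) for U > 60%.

t ≈ 0.67 years

Drainage path length: H_d = H = 7.3 m (single drainage).
U ≤ 60%: T_v = (π/4)·U² = (π/4)×0.33² = 0.08553.
t = T_v·H_d²/c_v = 0.08553×7.3²/6.8 = 0.6703 years.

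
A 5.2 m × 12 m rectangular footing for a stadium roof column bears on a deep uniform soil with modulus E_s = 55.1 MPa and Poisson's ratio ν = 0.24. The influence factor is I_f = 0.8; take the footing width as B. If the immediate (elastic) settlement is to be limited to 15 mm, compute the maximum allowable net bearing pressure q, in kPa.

E_s = 55.1 MPa = 55100 kPa.
S_e = q·B·(1−ν²)/E_s · I_f  ⇒  q = S_e·E_s / (B·(1−ν²)·I_f).
q = 0.015 × 55100 / (5.2 × 0.9424 × 0.8) = 210.8 kPa

q ≈ 211 kPa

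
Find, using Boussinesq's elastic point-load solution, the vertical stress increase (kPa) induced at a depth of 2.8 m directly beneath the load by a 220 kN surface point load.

Δσ_z ≈ 13.4 kPa

Boussinesq vertical stress below a point load on an elastic half-space:
Δσ_z = 3P/(2πz²) · [1 + (r/z)²]^(−5/2)
r/z = 0/2.8 = 0; [1+(r/z)²]^(−5/2) = 1.
Δσ_z = 3×220/(2π×2.8²) × 1 = 13.398 × 1 = 13.4 kPa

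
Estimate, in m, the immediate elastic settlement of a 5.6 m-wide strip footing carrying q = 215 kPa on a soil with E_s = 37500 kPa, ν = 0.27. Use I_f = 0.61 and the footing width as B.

Immediate (elastic) settlement: S_e = q·B·(1−ν²)/E_s · I_f.
S_e = 215 × 5.6 × (1 − 0.27²) / 37500 × 0.61
    = 215 × 5.6 × 0.9271 / 37500 × 0.61
    = 0.01816 m

S_e ≈ 0.0182 m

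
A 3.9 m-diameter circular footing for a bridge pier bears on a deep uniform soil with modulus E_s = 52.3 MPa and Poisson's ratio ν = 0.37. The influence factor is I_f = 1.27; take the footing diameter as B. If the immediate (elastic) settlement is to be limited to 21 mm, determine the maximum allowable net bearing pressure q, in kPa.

E_s = 52.3 MPa = 52300 kPa.
S_e = q·B·(1−ν²)/E_s · I_f  ⇒  q = S_e·E_s / (B·(1−ν²)·I_f).
q = 0.021 × 52300 / (3.9 × 0.8631 × 1.27) = 256.9 kPa

q ≈ 257 kPa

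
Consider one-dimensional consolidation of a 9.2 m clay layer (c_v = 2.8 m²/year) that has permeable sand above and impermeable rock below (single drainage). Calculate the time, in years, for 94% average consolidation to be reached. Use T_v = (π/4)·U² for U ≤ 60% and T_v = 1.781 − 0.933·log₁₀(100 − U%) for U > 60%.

t ≈ 31.9 years

Drainage path length: H_d = H = 9.2 m (single drainage).
U > 60%: T_v = 1.781 − 0.933·log₁₀(100 − 94) = 1.055.
t = T_v·H_d²/c_v = 1.055×9.2²/2.8 = 31.89 years.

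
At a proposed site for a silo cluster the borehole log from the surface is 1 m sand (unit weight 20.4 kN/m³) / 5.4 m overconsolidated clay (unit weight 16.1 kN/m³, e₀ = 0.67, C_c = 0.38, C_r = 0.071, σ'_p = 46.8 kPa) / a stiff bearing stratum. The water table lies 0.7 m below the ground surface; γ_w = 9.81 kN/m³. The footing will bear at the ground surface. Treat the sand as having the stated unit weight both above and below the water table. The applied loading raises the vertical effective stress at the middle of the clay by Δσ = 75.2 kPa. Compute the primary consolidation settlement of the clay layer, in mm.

Mid-depth of clay below the ground surface: z = 1 + 5.4/2 = 3.7 m.
Total vertical stress at mid-clay: σ_v = 20.4×1 + 16.1×2.7 = 63.87 kPa.
Pore pressure: u = 9.81×(3.7 − 0.7) = 29.43 kPa.
Initial effective stress: σ'_0 = σ_v − u = 63.87 − 29.43 = 34.44 kPa.
Final effective stress: σ'_f = 34.44 + 75.2 = 109.64 kPa.
σ'_f = 109.64 > σ'_p = 46.8 kPa, so the stress path crosses the preconsolidation pressure — recompression up to σ'_p, then virgin compression beyond:
S_c = H/(1+e₀)·[C_r·log₁₀(σ'_p/σ'_0) + C_c·log₁₀(σ'_f/σ'_p)]
    = 5.4/1.67 × [0.071×log₁₀(46.8/34.44) + 0.38×log₁₀(109.64/46.8)]
    = 3.2335 × [0.009456 + 0.14049] = 0.4849 m

S_c ≈ 485 mm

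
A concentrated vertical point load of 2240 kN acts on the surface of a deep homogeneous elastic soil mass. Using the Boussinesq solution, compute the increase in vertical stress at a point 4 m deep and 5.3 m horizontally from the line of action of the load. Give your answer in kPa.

Boussinesq vertical stress below a point load on an elastic half-space:
Δσ_z = 3P/(2πz²) · [1 + (r/z)²]^(−5/2)
r/z = 5.3/4 = 1.325; [1+(r/z)²]^(−5/2) = 0.079332.
Δσ_z = 3×2240/(2π×4²) × 0.079332 = 66.845 × 0.079332 = 5.303 kPa

Δσ_z ≈ 5.3 kPa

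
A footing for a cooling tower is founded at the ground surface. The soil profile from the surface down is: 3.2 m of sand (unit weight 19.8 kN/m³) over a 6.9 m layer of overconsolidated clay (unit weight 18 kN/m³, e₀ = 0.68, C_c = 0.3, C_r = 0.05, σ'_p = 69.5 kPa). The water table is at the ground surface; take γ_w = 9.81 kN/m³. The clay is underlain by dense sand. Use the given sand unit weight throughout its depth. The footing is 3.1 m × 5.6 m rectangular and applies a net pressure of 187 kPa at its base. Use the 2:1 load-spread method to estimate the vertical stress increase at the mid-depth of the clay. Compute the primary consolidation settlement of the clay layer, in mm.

S_c ≈ 135 mm

Mid-depth of clay below the ground surface: z = 3.2 + 6.9/2 = 6.65 m.
Total vertical stress at mid-clay: σ_v = 19.8×3.2 + 18×3.45 = 125.46 kPa.
Pore pressure: u = 9.81×(6.65 − 0) = 65.237 kPa.
Initial effective stress: σ'_0 = σ_v − u = 125.46 − 65.237 = 60.223 kPa.
Stress increase at mid-clay by the 2:1 spreading method:
Δσ = qBL/((B+z)(L+z)) = 187×3.1×5.6/((3.1+6.65)(5.6+6.65)) = 27.18 kPa
Final effective stress: σ'_f = 60.223 + 27.18 = 87.403 kPa.
σ'_f = 87.403 > σ'_p = 69.5 kPa, so the stress path crosses the preconsolidation pressure — recompression up to σ'_p, then virgin compression beyond:
S_c = H/(1+e₀)·[C_r·log₁₀(σ'_p/σ'_0) + C_c·log₁₀(σ'_f/σ'_p)]
    = 6.9/1.68 × [0.05×log₁₀(69.5/60.223) + 0.3×log₁₀(87.403/69.5)]
    = 4.1071 × [0.0031111 + 0.029862] = 0.1354 m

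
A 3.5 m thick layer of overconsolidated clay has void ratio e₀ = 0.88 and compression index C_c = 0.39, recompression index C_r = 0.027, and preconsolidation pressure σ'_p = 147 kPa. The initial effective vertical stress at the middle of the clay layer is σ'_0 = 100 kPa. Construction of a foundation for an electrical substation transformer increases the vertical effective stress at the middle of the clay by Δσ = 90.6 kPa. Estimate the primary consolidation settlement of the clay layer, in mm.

Final effective stress: σ'_f = 100 + 90.6 = 190.6 kPa.
σ'_f = 190.6 > σ'_p = 147 kPa, so the stress path crosses the preconsolidation pressure — recompression up to σ'_p, then virgin compression beyond:
S_c = H/(1+e₀)·[C_r·log₁₀(σ'_p/σ'_0) + C_c·log₁₀(σ'_f/σ'_p)]
    = 3.5/1.88 × [0.027×log₁₀(147/100) + 0.39×log₁₀(190.6/147)]
    = 1.8617 × [0.0045176 + 0.043994] = 0.09031 m

S_c ≈ 90.3 mm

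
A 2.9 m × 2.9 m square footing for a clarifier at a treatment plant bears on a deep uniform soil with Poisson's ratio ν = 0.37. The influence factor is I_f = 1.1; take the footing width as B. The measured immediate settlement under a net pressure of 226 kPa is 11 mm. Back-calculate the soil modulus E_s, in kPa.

E_s ≈ 56600 kPa

S_e = q·B·(1−ν²)/E_s · I_f  ⇒  E_s = q·B·(1−ν²)·I_f / S_e.
E_s = 226 × 2.9 × 0.8631 × 1.1 / 0.011 = 56570 kPa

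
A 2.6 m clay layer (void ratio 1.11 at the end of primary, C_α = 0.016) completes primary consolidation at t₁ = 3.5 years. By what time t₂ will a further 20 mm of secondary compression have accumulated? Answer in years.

S_s = C_α·H/(1+e_p)·log₁₀(t₂/t₁) ⇒ log₁₀(t₂/t₁) = S_s·(1+e_p)/(C_α·H).
log₁₀(t₂/t₁) = 0.02 × (1+1.11) / (0.016×2.6) = 1.014
t₂ = t₁ × 10^1.014 = 3.5 × 10.34 = 36.18 years

t₂ ≈ 36.2 years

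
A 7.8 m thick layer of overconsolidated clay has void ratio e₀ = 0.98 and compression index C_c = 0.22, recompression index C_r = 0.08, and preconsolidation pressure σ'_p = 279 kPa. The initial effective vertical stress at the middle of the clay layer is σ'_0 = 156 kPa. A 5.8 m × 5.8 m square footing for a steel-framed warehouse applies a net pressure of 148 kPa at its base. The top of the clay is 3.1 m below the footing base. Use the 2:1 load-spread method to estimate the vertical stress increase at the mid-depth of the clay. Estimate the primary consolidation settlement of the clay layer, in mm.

S_c ≈ 24.4 mm

Mid-depth of clay below the footing base: z = 3.1 + 7.8/2 = 7 m.
Stress increase at mid-clay by the 2:1 spreading method:
Δσ = qBL/((B+z)(L+z)) = 148×5.8×5.8/((5.8+7)(5.8+7)) = 30.388 kPa
Final effective stress: σ'_f = 156 + 30.388 = 186.39 kPa.
σ'_f = 186.39 ≤ σ'_p = 279 kPa, so the clay remains overconsolidated and only the recompression index applies:
S_c = C_r·H/(1+e₀)·log₁₀(σ'_f/σ'_0) = 0.08×7.8/1.98×log₁₀(186.39/156)
    = 0.31515 × 0.077298 = 0.02436 m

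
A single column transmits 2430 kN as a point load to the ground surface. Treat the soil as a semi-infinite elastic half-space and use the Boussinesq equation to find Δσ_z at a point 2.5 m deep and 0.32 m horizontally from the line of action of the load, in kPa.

Δσ_z ≈ 178 kPa

Boussinesq vertical stress below a point load on an elastic half-space:
Δσ_z = 3P/(2πz²) · [1 + (r/z)²]^(−5/2)
r/z = 0.32/2.5 = 0.128; [1+(r/z)²]^(−5/2) = 0.96019.
Δσ_z = 3×2430/(2π×2.5²) × 0.96019 = 185.64 × 0.96019 = 178.2 kPa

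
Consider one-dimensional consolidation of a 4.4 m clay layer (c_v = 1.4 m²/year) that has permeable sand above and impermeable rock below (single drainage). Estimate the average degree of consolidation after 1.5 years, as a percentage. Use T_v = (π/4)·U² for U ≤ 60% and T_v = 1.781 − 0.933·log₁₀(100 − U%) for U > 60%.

Drainage path length: H_d = H = 4.4 m (single drainage).
T_v = c_v·t/H_d² = 1.4×1.5/4.4² = 0.10847.
T_v = 0.10847 corresponds to the U ≤ 60% branch:
U = √(4T_v/π) = 0.3716

U ≈ 37.2 %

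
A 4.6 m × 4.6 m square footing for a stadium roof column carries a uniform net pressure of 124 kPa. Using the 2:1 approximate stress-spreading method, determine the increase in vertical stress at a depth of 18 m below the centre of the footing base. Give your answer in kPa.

Δσ_z ≈ 5.14 kPa

By the 2:1 method the load spreads at 1 horizontal : 2 vertical, so at depth z the loaded area has grown by z in each plan dimension:
Δσ = qBL/((B+z)(L+z)) = 124×4.6×4.6/((4.6+18)(4.6+18)) = 5.1371 kPa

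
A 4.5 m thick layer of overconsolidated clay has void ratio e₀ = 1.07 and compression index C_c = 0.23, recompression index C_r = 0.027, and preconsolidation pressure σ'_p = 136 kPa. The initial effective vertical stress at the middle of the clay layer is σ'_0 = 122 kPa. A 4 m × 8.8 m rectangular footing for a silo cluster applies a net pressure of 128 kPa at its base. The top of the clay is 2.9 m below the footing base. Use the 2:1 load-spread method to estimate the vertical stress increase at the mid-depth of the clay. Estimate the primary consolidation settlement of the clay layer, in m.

Mid-depth of clay below the footing base: z = 2.9 + 4.5/2 = 5.15 m.
Stress increase at mid-clay by the 2:1 spreading method:
Δσ = qBL/((B+z)(L+z)) = 128×4×8.8/((4+5.15)(8.8+5.15)) = 35.299 kPa
Final effective stress: σ'_f = 122 + 35.299 = 157.3 kPa.
σ'_f = 157.3 > σ'_p = 136 kPa, so the stress path crosses the preconsolidation pressure — recompression up to σ'_p, then virgin compression beyond:
S_c = H/(1+e₀)·[C_r·log₁₀(σ'_p/σ'_0) + C_c·log₁₀(σ'_f/σ'_p)]
    = 4.5/2.07 × [0.027×log₁₀(136/122) + 0.23×log₁₀(157.3/136)]
    = 2.1739 × [0.0012738 + 0.014534] = 0.03436 m

S_c ≈ 0.0344 m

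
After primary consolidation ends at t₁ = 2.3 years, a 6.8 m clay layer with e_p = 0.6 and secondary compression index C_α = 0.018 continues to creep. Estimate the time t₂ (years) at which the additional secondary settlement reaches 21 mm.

S_s = C_α·H/(1+e_p)·log₁₀(t₂/t₁) ⇒ log₁₀(t₂/t₁) = S_s·(1+e_p)/(C_α·H).
log₁₀(t₂/t₁) = 0.021 × (1+0.6) / (0.018×6.8) = 0.2745
t₂ = t₁ × 10^0.2745 = 2.3 × 1.882 = 4.328 years

t₂ ≈ 4.33 years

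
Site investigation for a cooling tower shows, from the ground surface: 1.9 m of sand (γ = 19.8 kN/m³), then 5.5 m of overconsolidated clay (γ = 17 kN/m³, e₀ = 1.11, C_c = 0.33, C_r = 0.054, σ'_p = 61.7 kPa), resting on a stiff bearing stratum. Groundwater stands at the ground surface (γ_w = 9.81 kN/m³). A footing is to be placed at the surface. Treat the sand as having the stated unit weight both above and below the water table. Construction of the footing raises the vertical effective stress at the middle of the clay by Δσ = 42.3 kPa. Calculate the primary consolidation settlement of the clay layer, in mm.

S_c ≈ 130 mm

Mid-depth of clay below the ground surface: z = 1.9 + 5.5/2 = 4.65 m.
Total vertical stress at mid-clay: σ_v = 19.8×1.9 + 17×2.75 = 84.37 kPa.
Pore pressure: u = 9.81×(4.65 − 0) = 45.617 kPa.
Initial effective stress: σ'_0 = σ_v − u = 84.37 − 45.617 = 38.753 kPa.
Final effective stress: σ'_f = 38.753 + 42.3 = 81.053 kPa.
σ'_f = 81.053 > σ'_p = 61.7 kPa, so the stress path crosses the preconsolidation pressure — recompression up to σ'_p, then virgin compression beyond:
S_c = H/(1+e₀)·[C_r·log₁₀(σ'_p/σ'_0) + C_c·log₁₀(σ'_f/σ'_p)]
    = 5.5/2.11 × [0.054×log₁₀(61.7/38.753) + 0.33×log₁₀(81.053/61.7)]
    = 2.6066 × [0.010907 + 0.0391] = 0.1303 m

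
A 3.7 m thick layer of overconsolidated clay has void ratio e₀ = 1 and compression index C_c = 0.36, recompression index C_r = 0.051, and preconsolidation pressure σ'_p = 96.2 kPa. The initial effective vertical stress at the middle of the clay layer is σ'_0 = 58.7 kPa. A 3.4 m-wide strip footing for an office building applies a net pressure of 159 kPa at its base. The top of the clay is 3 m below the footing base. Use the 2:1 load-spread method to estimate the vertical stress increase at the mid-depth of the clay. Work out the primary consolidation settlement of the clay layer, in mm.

S_c ≈ 94.2 mm

Mid-depth of clay below the footing base: z = 3 + 3.7/2 = 4.85 m.
Stress increase at mid-clay by the 2:1 spreading method:
Δσ = qB/(B+z) = 159×3.4/(3.4+4.85) = 65.527 kPa
Final effective stress: σ'_f = 58.7 + 65.527 = 124.23 kPa.
σ'_f = 124.23 > σ'_p = 96.2 kPa, so the stress path crosses the preconsolidation pressure — recompression up to σ'_p, then virgin compression beyond:
S_c = H/(1+e₀)·[C_r·log₁₀(σ'_p/σ'_0) + C_c·log₁₀(σ'_f/σ'_p)]
    = 3.7/2 × [0.051×log₁₀(96.2/58.7) + 0.36×log₁₀(124.23/96.2)]
    = 1.85 × [0.010941 + 0.039979] = 0.0942 m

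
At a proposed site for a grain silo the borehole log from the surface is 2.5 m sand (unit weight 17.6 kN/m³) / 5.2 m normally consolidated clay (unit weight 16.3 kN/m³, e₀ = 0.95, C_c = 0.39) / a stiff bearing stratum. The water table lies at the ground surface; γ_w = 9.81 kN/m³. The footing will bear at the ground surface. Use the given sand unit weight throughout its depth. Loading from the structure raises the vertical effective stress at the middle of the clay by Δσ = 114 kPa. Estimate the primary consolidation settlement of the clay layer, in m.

Mid-depth of clay below the ground surface: z = 2.5 + 5.2/2 = 5.1 m.
Total vertical stress at mid-clay: σ_v = 17.6×2.5 + 16.3×2.6 = 86.38 kPa.
Pore pressure: u = 9.81×(5.1 − 0) = 50.031 kPa.
Initial effective stress: σ'_0 = σ_v − u = 86.38 − 50.031 = 36.349 kPa.
Final effective stress: σ'_f = σ'_0 + Δσ = 36.349 + 114 = 150.35 kPa.
Normally consolidated clay, so the full stress increment lies on the virgin compression line:
S_c = C_c·H/(1+e₀)·log₁₀(σ'_f/σ'_0) = 0.39×5.2/(1+0.95)×log₁₀(150.35/36.349)
    = 1.04 × 0.61661 = 0.6413 m

S_c ≈ 0.641 m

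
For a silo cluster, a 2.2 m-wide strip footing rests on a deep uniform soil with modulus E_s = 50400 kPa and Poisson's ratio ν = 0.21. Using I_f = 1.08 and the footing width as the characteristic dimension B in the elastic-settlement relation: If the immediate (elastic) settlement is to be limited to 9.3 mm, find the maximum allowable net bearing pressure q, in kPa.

S_e = q·B·(1−ν²)/E_s · I_f  ⇒  q = S_e·E_s / (B·(1−ν²)·I_f).
q = 0.0093 × 50400 / (2.2 × 0.9559 × 1.08) = 206.4 kPa

q ≈ 206 kPa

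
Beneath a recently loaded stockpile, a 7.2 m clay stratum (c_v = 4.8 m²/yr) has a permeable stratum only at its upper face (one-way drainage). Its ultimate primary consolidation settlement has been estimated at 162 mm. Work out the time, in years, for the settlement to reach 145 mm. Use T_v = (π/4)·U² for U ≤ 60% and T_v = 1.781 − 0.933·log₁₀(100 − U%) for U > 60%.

t ≈ 8.95 years

Drainage path length: H_d = H = 7.2 m (single drainage).
U = S(t)/S_ult = 145/162 = 0.8951.
U > 60%: T_v = 1.781 − 0.933·log₁₀(100 − 89.506) = 0.82847.
t = T_v·H_d²/c_v = 0.82847×7.2²/4.8 = 8.947 years.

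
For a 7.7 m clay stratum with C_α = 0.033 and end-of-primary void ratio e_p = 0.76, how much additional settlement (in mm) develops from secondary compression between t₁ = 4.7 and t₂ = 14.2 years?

Secondary compression: S_s = C_α·H/(1+e_p)·log₁₀(t₂/t₁)
S_s = 0.033×7.7/(1+0.76)×log₁₀(14.2/4.7)
    = 0.1444 × 0.4802 = 0.06933 m

S_s ≈ 69.3 mm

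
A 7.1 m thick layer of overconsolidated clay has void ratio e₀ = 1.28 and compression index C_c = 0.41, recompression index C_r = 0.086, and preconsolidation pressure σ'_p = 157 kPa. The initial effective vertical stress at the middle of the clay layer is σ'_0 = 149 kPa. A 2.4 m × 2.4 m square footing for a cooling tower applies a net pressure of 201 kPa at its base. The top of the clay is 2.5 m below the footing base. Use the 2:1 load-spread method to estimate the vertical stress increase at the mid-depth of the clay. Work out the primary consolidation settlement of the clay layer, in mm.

Mid-depth of clay below the footing base: z = 2.5 + 7.1/2 = 6.05 m.
Stress increase at mid-clay by the 2:1 spreading method:
Δσ = qBL/((B+z)(L+z)) = 201×2.4×2.4/((2.4+6.05)(2.4+6.05)) = 16.215 kPa
Final effective stress: σ'_f = 149 + 16.215 = 165.22 kPa.
σ'_f = 165.22 > σ'_p = 157 kPa, so the stress path crosses the preconsolidation pressure — recompression up to σ'_p, then virgin compression beyond:
S_c = H/(1+e₀)·[C_r·log₁₀(σ'_p/σ'_0) + C_c·log₁₀(σ'_f/σ'_p)]
    = 7.1/2.28 × [0.086×log₁₀(157/149) + 0.41×log₁₀(165.22/157)]
    = 3.114 × [0.0019534 + 0.0090868] = 0.03438 m

S_c ≈ 34.4 mm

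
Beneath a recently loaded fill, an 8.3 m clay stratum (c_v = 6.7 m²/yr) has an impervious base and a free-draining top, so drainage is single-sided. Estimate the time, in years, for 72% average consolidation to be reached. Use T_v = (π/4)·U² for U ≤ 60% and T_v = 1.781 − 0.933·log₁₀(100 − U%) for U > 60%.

t ≈ 4.43 years

Drainage path length: H_d = H = 8.3 m (single drainage).
U > 60%: T_v = 1.781 − 0.933·log₁₀(100 − 72) = 0.4308.
t = T_v·H_d²/c_v = 0.4308×8.3²/6.7 = 4.43 years.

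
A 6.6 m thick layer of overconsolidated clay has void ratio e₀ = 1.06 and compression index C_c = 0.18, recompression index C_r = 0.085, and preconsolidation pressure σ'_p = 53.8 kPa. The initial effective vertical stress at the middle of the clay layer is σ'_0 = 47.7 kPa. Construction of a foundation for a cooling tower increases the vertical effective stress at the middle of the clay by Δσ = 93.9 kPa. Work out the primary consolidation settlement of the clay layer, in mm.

S_c ≈ 257 mm

Final effective stress: σ'_f = 47.7 + 93.9 = 141.6 kPa.
σ'_f = 141.6 > σ'_p = 53.8 kPa, so the stress path crosses the preconsolidation pressure — recompression up to σ'_p, then virgin compression beyond:
S_c = H/(1+e₀)·[C_r·log₁₀(σ'_p/σ'_0) + C_c·log₁₀(σ'_f/σ'_p)]
    = 6.6/2.06 × [0.085×log₁₀(53.8/47.7) + 0.18×log₁₀(141.6/53.8)]
    = 3.2039 × [0.0044424 + 0.075651] = 0.2566 m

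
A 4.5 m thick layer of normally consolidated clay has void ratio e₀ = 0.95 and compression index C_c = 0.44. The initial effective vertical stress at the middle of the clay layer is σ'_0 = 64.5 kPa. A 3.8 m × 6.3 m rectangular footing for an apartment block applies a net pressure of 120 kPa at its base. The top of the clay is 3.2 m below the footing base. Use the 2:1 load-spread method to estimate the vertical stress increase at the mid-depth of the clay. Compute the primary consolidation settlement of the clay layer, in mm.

S_c ≈ 151 mm

Mid-depth of clay below the footing base: z = 3.2 + 4.5/2 = 5.45 m.
Stress increase at mid-clay by the 2:1 spreading method:
Δσ = qBL/((B+z)(L+z)) = 120×3.8×6.3/((3.8+5.45)(6.3+5.45)) = 26.432 kPa
Final effective stress: σ'_f = σ'_0 + Δσ = 64.5 + 26.432 = 90.932 kPa.
Normally consolidated clay, so the full stress increment lies on the virgin compression line:
S_c = C_c·H/(1+e₀)·log₁₀(σ'_f/σ'_0) = 0.44×4.5/(1+0.95)×log₁₀(90.932/64.5)
    = 1.0154 × 0.14916 = 0.1515 m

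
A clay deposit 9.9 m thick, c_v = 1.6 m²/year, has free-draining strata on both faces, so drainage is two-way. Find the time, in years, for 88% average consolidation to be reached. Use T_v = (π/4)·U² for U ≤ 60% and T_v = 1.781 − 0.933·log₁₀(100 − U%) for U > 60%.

Drainage path length: H_d = H/2 = 4.95 m (double drainage).
U > 60%: T_v = 1.781 − 0.933·log₁₀(100 − 88) = 0.77412.
t = T_v·H_d²/c_v = 0.77412×4.95²/1.6 = 11.85 years.

t ≈ 11.9 years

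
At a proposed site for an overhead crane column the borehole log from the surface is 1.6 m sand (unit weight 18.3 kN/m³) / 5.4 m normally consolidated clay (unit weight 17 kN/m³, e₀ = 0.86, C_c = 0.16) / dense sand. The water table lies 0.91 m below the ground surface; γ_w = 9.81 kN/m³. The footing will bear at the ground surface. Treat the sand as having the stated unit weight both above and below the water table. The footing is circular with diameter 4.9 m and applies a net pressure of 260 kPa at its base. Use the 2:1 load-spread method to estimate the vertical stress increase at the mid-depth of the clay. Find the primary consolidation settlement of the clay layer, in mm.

S_c ≈ 205 mm

Mid-depth of clay below the ground surface: z = 1.6 + 5.4/2 = 4.3 m.
Total vertical stress at mid-clay: σ_v = 18.3×1.6 + 17×2.7 = 75.18 kPa.
Pore pressure: u = 9.81×(4.3 − 0.91) = 33.256 kPa.
Initial effective stress: σ'_0 = σ_v − u = 75.18 − 33.256 = 41.924 kPa.
Stress increase at mid-clay by the 2:1 spreading method:
Δσ ≈ qD²/(D+z)² = 260×4.9²/(4.9+4.3)² = 73.755 kPa
Final effective stress: σ'_f = σ'_0 + Δσ = 41.924 + 73.755 = 115.68 kPa.
Normally consolidated clay, so the full stress increment lies on the virgin compression line:
S_c = C_c·H/(1+e₀)·log₁₀(σ'_f/σ'_0) = 0.16×5.4/(1+0.86)×log₁₀(115.68/41.924)
    = 0.46452 × 0.4408 = 0.2048 m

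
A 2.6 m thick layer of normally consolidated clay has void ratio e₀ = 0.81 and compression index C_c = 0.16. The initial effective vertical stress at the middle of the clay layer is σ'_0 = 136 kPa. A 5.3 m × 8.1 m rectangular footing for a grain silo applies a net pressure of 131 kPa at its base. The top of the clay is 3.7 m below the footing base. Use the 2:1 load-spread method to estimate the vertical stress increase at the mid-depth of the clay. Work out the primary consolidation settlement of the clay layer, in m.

Mid-depth of clay below the footing base: z = 3.7 + 2.6/2 = 5 m.
Stress increase at mid-clay by the 2:1 spreading method:
Δσ = qBL/((B+z)(L+z)) = 131×5.3×8.1/((5.3+5)(8.1+5)) = 41.68 kPa
Final effective stress: σ'_f = σ'_0 + Δσ = 136 + 41.68 = 177.68 kPa.
Normally consolidated clay, so the full stress increment lies on the virgin compression line:
S_c = C_c·H/(1+e₀)·log₁₀(σ'_f/σ'_0) = 0.16×2.6/(1+0.81)×log₁₀(177.68/136)
    = 0.22983 × 0.1161 = 0.02668 m

S_c ≈ 0.0267 m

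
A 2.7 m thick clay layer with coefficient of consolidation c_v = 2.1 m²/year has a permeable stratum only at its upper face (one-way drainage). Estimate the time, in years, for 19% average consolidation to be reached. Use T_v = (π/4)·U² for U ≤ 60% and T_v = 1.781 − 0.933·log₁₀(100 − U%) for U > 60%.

t ≈ 0.0984 years

Drainage path length: H_d = H = 2.7 m (single drainage).
U ≤ 60%: T_v = (π/4)·U² = (π/4)×0.19² = 0.028353.
t = T_v·H_d²/c_v = 0.028353×2.7²/2.1 = 0.09843 years.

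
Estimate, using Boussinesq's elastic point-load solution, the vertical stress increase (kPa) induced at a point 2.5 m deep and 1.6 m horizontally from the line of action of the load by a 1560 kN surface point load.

Boussinesq vertical stress below a point load on an elastic half-space:
Δσ_z = 3P/(2πz²) · [1 + (r/z)²]^(−5/2)
r/z = 1.6/2.5 = 0.64; [1+(r/z)²]^(−5/2) = 0.4239.
Δσ_z = 3×1560/(2π×2.5²) × 0.4239 = 119.18 × 0.4239 = 50.52 kPa

Δσ_z ≈ 50.5 kPa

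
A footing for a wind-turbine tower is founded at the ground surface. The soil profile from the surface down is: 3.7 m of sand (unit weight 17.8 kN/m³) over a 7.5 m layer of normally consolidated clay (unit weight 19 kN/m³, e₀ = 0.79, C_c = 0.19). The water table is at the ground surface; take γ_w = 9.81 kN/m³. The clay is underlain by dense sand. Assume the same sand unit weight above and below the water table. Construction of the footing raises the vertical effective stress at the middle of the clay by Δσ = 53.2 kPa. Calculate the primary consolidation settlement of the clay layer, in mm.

S_c ≈ 209 mm

Mid-depth of clay below the ground surface: z = 3.7 + 7.5/2 = 7.45 m.
Total vertical stress at mid-clay: σ_v = 17.8×3.7 + 19×3.75 = 137.11 kPa.
Pore pressure: u = 9.81×(7.45 − 0) = 73.085 kPa.
Initial effective stress: σ'_0 = σ_v − u = 137.11 − 73.085 = 64.025 kPa.
Final effective stress: σ'_f = σ'_0 + Δσ = 64.025 + 53.2 = 117.23 kPa.
Normally consolidated clay, so the full stress increment lies on the virgin compression line:
S_c = C_c·H/(1+e₀)·log₁₀(σ'_f/σ'_0) = 0.19×7.5/(1+0.79)×log₁₀(117.23/64.025)
    = 0.79609 × 0.26269 = 0.2091 m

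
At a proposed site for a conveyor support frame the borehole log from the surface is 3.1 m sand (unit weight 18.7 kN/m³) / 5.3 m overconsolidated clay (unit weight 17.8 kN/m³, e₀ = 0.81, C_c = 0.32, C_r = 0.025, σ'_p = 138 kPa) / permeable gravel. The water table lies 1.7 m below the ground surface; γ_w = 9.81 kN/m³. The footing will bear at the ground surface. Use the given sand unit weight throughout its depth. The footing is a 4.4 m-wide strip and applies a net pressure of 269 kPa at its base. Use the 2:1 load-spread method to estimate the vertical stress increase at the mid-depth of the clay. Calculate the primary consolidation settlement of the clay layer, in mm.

S_c ≈ 136 mm

Mid-depth of clay below the ground surface: z = 3.1 + 5.3/2 = 5.75 m.
Total vertical stress at mid-clay: σ_v = 18.7×3.1 + 17.8×2.65 = 105.14 kPa.
Pore pressure: u = 9.81×(5.75 − 1.7) = 39.73 kPa.
Initial effective stress: σ'_0 = σ_v − u = 105.14 − 39.73 = 65.41 kPa.
Stress increase at mid-clay by the 2:1 spreading method:
Δσ = qB/(B+z) = 269×4.4/(4.4+5.75) = 116.61 kPa
Final effective stress: σ'_f = 65.41 + 116.61 = 182.02 kPa.
σ'_f = 182.02 > σ'_p = 138 kPa, so the stress path crosses the preconsolidation pressure — recompression up to σ'_p, then virgin compression beyond:
S_c = H/(1+e₀)·[C_r·log₁₀(σ'_p/σ'_0) + C_c·log₁₀(σ'_f/σ'_p)]
    = 5.3/1.81 × [0.025×log₁₀(138/65.41) + 0.32×log₁₀(182.02/138)]
    = 2.9282 × [0.0081059 + 0.038477] = 0.1364 m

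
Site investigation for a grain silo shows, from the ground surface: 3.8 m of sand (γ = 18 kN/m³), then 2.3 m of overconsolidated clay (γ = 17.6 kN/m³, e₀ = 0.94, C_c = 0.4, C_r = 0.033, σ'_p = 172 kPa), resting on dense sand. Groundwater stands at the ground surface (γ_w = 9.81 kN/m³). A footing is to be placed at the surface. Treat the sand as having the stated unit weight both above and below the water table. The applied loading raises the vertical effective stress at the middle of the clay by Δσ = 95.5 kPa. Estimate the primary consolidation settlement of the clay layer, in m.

S_c ≈ 0.0207 m

Mid-depth of clay below the ground surface: z = 3.8 + 2.3/2 = 4.95 m.
Total vertical stress at mid-clay: σ_v = 18×3.8 + 17.6×1.15 = 88.64 kPa.
Pore pressure: u = 9.81×(4.95 − 0) = 48.56 kPa.
Initial effective stress: σ'_0 = σ_v − u = 88.64 − 48.56 = 40.08 kPa.
Final effective stress: σ'_f = 40.08 + 95.5 = 135.58 kPa.
σ'_f = 135.58 ≤ σ'_p = 172 kPa, so the clay remains overconsolidated and only the recompression index applies:
S_c = C_r·H/(1+e₀)·log₁₀(σ'_f/σ'_0) = 0.033×2.3/1.94×log₁₀(135.58/40.08)
    = 0.039125 × 0.52927 = 0.02071 m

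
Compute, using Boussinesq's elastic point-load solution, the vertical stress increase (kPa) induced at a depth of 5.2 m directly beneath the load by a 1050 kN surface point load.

Boussinesq vertical stress below a point load on an elastic half-space:
Δσ_z = 3P/(2πz²) · [1 + (r/z)²]^(−5/2)
r/z = 0/5.2 = 0; [1+(r/z)²]^(−5/2) = 1.
Δσ_z = 3×1050/(2π×5.2²) × 1 = 18.541 × 1 = 18.54 kPa

Δσ_z ≈ 18.5 kPa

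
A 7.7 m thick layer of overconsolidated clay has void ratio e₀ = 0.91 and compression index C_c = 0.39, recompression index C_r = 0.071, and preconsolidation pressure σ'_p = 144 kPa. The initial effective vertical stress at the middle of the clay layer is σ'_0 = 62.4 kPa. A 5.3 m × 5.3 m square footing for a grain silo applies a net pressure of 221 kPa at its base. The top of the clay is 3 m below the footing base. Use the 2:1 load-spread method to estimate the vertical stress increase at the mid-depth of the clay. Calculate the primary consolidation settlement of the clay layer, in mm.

S_c ≈ 64 mm

Mid-depth of clay below the footing base: z = 3 + 7.7/2 = 6.85 m.
Stress increase at mid-clay by the 2:1 spreading method:
Δσ = qBL/((B+z)(L+z)) = 221×5.3×5.3/((5.3+6.85)(5.3+6.85)) = 42.052 kPa
Final effective stress: σ'_f = 62.4 + 42.052 = 104.45 kPa.
σ'_f = 104.45 ≤ σ'_p = 144 kPa, so the clay remains overconsolidated and only the recompression index applies:
S_c = C_r·H/(1+e₀)·log₁₀(σ'_f/σ'_0) = 0.071×7.7/1.91×log₁₀(104.45/62.4)
    = 0.28623 × 0.22372 = 0.06404 m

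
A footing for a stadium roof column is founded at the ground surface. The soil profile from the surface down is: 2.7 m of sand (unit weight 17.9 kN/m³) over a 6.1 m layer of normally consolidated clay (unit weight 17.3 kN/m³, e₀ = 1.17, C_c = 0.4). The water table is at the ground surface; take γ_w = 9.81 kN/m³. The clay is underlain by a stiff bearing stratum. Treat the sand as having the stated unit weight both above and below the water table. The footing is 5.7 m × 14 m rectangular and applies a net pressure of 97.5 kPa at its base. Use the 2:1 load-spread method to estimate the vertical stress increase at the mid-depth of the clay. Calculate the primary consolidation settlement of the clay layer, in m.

S_c ≈ 0.279 m

Mid-depth of clay below the ground surface: z = 2.7 + 6.1/2 = 5.75 m.
Total vertical stress at mid-clay: σ_v = 17.9×2.7 + 17.3×3.05 = 101.09 kPa.
Pore pressure: u = 9.81×(5.75 − 0) = 56.408 kPa.
Initial effective stress: σ'_0 = σ_v − u = 101.09 − 56.408 = 44.682 kPa.
Stress increase at mid-clay by the 2:1 spreading method:
Δσ = qBL/((B+z)(L+z)) = 97.5×5.7×14/((5.7+5.75)(14+5.75)) = 34.406 kPa
Final effective stress: σ'_f = σ'_0 + Δσ = 44.682 + 34.406 = 79.088 kPa.
Normally consolidated clay, so the full stress increment lies on the virgin compression line:
S_c = C_c·H/(1+e₀)·log₁₀(σ'_f/σ'_0) = 0.4×6.1/(1+1.17)×log₁₀(79.088/44.682)
    = 1.1244 × 0.24798 = 0.2788 m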